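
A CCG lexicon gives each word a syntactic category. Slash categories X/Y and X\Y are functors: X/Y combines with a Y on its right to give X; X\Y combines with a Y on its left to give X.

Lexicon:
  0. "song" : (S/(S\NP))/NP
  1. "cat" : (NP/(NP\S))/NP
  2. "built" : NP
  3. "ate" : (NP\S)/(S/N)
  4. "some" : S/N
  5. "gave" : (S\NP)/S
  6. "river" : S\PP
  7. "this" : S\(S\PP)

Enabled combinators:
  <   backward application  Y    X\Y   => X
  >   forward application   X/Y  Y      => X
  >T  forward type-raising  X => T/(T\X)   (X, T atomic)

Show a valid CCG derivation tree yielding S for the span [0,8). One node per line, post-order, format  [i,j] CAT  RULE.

[0,1] (S/(S\NP))/NP  lex  "song"
[1,2] (NP/(NP\S))/NP  lex  "cat"
[2,3] NP  lex  "built"
[1,3] NP/(NP\S)  >  k=2
[3,4] (NP\S)/(S/N)  lex  "ate"
[4,5] S/N  lex  "some"
[3,5] NP\S  >  k=4
[1,5] NP  >  k=3
[0,5] S/(S\NP)  >  k=1
[5,6] (S\NP)/S  lex  "gave"
[6,7] S\PP  lex  "river"
[7,8] S\(S\PP)  lex  "this"
[6,8] S  <  k=7
[5,8] S\NP  >  k=6
[0,8] S  >  k=5

[0,8] S   >
  [0,5] S/(S\NP)   >
    [0,1] "song" : (S/(S\NP))/NP
    [1,5] NP   >
      [1,3] NP/(NP\S)   >
        [1,2] "cat" : (NP/(NP\S))/NP
        [2,3] "built" : NP
      [3,5] NP\S   >
        [3,4] "ate" : (NP\S)/(S/N)
        [4,5] "some" : S/N
  [5,8] S\NP   >
    [5,6] "gave" : (S\NP)/S
    [6,8] S   <
      [6,7] "river" : S\PP
      [7,8] "this" : S\(S\PP)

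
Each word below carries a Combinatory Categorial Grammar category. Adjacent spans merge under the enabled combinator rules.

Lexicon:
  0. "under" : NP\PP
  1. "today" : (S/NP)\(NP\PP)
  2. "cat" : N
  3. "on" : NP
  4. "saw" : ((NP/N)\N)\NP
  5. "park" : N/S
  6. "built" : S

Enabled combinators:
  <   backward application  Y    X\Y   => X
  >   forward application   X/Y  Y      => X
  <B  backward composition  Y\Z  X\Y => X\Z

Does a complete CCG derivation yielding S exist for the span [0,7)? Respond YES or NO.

[0,7] S   >
  [0,2] S/NP   <
    [0,1] "under" : NP\PP
    [1,2] "today" : (S/NP)\(NP\PP)
  [2,7] NP   >
    [2,5] NP/N   <
      [2,3] "cat" : N
      [3,5] (NP/N)\N   <
        [3,4] "on" : NP
        [4,5] "saw" : ((NP/N)\N)\NP
    [5,7] N   >
      [5,6] "park" : N/S
      [6,7] "built" : S

YES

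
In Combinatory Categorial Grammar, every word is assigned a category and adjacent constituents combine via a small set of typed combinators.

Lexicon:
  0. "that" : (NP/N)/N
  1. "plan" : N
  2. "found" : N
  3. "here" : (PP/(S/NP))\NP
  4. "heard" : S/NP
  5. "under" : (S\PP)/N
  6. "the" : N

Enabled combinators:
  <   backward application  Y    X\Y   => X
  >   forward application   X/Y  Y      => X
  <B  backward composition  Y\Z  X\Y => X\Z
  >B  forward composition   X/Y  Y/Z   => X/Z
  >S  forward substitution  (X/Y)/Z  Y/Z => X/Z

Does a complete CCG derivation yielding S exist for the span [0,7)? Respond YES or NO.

[0,7] S   <
  [0,5] PP   >
    [0,4] PP/(S/NP)   <
      [0,3] NP   >
        [0,2] NP/N   >
          [0,1] "that" : (NP/N)/N
          [1,2] "plan" : N
        [2,3] "found" : N
      [3,4] "here" : (PP/(S/NP))\NP
    [4,5] "heard" : S/NP
  [5,7] S\PP   >
    [5,6] "under" : (S\PP)/N
    [6,7] "the" : N

YES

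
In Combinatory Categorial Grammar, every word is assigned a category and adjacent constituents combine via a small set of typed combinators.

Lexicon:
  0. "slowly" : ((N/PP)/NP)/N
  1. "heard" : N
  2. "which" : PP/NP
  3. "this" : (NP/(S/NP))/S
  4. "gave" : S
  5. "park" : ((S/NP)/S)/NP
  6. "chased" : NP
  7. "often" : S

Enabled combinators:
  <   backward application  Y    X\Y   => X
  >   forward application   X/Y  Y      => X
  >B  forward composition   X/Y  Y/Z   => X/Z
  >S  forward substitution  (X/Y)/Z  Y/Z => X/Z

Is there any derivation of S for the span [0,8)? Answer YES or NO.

NO

((N/PP)/NP)/N N PP/NP (NP/(S/NP))/S S ((S/NP)/S)/NP NP S
CKY chart[0,8] = {N}; S ∉ chart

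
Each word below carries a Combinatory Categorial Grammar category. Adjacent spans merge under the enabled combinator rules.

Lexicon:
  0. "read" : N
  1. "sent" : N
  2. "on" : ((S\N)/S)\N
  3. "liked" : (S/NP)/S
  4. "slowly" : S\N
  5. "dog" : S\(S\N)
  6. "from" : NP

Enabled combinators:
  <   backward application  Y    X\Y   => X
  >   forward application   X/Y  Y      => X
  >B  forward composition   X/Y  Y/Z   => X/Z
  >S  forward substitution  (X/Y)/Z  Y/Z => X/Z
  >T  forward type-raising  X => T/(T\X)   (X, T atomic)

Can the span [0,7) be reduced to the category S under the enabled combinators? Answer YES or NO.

[0,7] S   >
  [0,1] S/(S\N)   >T
    [0,1] "read" : N
  [1,7] S\N   >
    [1,3] (S\N)/S   <
      [1,2] "sent" : N
      [2,3] "on" : ((S\N)/S)\N
    [3,7] S   >
      [3,6] S/NP   >
        [3,4] "liked" : (S/NP)/S
        [4,6] S   <
          [4,5] "slowly" : S\N
          [5,6] "dog" : S\(S\N)
      [6,7] "from" : NP

YES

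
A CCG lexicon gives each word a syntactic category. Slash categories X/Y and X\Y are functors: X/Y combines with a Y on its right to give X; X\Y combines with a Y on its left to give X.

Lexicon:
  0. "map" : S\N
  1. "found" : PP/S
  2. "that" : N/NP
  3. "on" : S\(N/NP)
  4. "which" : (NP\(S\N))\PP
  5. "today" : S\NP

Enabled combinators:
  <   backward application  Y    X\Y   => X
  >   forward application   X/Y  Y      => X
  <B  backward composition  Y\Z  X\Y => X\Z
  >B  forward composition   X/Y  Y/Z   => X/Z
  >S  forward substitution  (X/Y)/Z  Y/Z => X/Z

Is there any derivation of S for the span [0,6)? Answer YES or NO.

[0,6] S   <
  [0,5] NP   <
    [0,1] "map" : S\N
    [1,5] NP\(S\N)   <
      [1,4] PP   >
        [1,2] "found" : PP/S
        [2,4] S   <
          [2,3] "that" : N/NP
          [3,4] "on" : S\(N/NP)
      [4,5] "which" : (NP\(S\N))\PP
  [5,6] "today" : S\NP

YES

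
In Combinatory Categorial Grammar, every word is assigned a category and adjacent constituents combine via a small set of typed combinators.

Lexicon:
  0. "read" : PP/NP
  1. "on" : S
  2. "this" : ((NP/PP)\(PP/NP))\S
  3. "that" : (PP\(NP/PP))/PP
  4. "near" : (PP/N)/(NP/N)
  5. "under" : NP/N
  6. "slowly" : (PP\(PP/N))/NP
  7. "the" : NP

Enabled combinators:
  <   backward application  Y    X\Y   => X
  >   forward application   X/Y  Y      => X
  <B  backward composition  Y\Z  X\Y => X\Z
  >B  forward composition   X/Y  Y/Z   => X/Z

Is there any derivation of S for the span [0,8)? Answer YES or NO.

PP/NP S ((NP/PP)\(PP/NP))\S (PP\(NP/PP))/PP (PP/N)/(NP/N) NP/N (PP\(PP/N))/NP NP
CKY chart[0,8] = {PP}; S ∉ chart

NO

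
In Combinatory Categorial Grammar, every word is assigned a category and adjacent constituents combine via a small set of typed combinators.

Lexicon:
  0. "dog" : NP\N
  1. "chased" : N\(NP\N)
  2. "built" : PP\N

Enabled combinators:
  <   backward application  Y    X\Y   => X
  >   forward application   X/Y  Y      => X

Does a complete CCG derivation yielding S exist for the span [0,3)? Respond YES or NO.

NO

NP\N N\(NP\N) PP\N
CKY chart[0,3] = {PP}; S ∉ chart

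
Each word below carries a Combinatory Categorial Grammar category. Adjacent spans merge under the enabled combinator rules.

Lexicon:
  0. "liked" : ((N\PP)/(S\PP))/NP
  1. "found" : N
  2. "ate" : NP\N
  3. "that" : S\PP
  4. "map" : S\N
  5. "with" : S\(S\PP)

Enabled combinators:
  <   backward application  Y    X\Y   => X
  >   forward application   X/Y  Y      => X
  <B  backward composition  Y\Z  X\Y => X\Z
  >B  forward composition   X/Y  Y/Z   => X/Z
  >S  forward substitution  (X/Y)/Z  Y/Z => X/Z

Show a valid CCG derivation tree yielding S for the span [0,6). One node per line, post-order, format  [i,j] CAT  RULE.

[0,6] S   <
  [0,5] S\PP   <B
    [0,4] N\PP   >
      [0,3] (N\PP)/(S\PP)   >
        [0,1] "liked" : ((N\PP)/(S\PP))/NP
        [1,3] NP   <
          [1,2] "found" : N
          [2,3] "ate" : NP\N
      [3,4] "that" : S\PP
    [4,5] "map" : S\N
  [5,6] "with" : S\(S\PP)

[0,1] ((N\PP)/(S\PP))/NP  lex  "liked"
[1,2] N  lex  "found"
[2,3] NP\N  lex  "ate"
[1,3] NP  <  k=2
[0,3] (N\PP)/(S\PP)  >  k=1
[3,4] S\PP  lex  "that"
[0,4] N\PP  >  k=3
[4,5] S\N  lex  "map"
[0,5] S\PP  <B  k=4
[5,6] S\(S\PP)  lex  "with"
[0,6] S  <  k=5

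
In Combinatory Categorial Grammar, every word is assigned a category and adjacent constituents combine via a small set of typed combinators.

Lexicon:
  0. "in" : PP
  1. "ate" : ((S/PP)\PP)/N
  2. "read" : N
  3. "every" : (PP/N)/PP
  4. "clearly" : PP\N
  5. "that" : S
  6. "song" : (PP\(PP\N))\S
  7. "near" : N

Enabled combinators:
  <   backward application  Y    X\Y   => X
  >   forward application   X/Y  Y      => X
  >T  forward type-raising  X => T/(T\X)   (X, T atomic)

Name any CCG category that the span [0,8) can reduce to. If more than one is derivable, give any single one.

[0,8] S   >
  [0,3] S/PP   <
    [0,1] "in" : PP
    [1,3] (S/PP)\PP   >
      [1,2] "ate" : ((S/PP)\PP)/N
      [2,3] "read" : N
  [3,8] PP   >
    [3,7] PP/N   >
      [3,4] "every" : (PP/N)/PP
      [4,7] PP   <
        [4,5] "clearly" : PP\N
        [5,7] PP\(PP\N)   <
          [5,6] "that" : S
          [6,7] "song" : (PP\(PP\N))\S
    [7,8] "near" : N

S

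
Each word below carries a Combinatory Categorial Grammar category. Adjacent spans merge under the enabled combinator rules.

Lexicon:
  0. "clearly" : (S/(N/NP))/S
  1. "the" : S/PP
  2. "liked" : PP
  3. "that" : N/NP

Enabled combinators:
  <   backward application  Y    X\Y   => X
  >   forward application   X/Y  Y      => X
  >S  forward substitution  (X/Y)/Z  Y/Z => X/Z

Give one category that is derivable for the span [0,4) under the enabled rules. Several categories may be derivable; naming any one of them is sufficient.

[0,4] S   >
  [0,3] S/(N/NP)   >
    [0,1] "clearly" : (S/(N/NP))/S
    [1,3] S   >
      [1,2] "the" : S/PP
      [2,3] "liked" : PP
  [3,4] "that" : N/NP

S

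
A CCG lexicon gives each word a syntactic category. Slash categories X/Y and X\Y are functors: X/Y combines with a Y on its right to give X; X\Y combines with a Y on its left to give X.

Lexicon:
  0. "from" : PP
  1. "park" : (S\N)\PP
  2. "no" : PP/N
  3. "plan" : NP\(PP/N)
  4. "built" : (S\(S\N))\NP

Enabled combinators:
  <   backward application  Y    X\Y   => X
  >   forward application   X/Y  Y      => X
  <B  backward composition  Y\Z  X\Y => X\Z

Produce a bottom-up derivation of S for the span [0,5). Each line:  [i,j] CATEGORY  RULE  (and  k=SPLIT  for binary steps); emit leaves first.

[0,5] S   <
  [0,2] S\N   <
    [0,1] "from" : PP
    [1,2] "park" : (S\N)\PP
  [2,5] S\(S\N)   <
    [2,4] NP   <
      [2,3] "no" : PP/N
      [3,4] "plan" : NP\(PP/N)
    [4,5] "built" : (S\(S\N))\NP

[0,1] PP  lex  "from"
[1,2] (S\N)\PP  lex  "park"
[0,2] S\N  <  k=1
[2,3] PP/N  lex  "no"
[3,4] NP\(PP/N)  lex  "plan"
[2,4] NP  <  k=3
[4,5] (S\(S\N))\NP  lex  "built"
[2,5] S\(S\N)  <  k=4
[0,5] S  <  k=2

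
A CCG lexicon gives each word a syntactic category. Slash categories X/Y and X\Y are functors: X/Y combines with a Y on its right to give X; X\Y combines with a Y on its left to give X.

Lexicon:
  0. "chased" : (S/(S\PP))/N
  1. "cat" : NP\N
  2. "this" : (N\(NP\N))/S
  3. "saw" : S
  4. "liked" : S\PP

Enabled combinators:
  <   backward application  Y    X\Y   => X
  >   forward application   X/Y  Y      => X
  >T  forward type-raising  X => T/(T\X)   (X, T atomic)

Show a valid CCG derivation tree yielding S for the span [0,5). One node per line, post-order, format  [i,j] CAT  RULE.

[0,1] (S/(S\PP))/N  lex  "chased"
[1,2] NP\N  lex  "cat"
[2,3] (N\(NP\N))/S  lex  "this"
[3,4] S  lex  "saw"
[2,4] N\(NP\N)  >  k=3
[1,4] N  <  k=2
[0,4] S/(S\PP)  >  k=1
[4,5] S\PP  lex  "liked"
[0,5] S  >  k=4

[0,5] S   >
  [0,4] S/(S\PP)   >
    [0,1] "chased" : (S/(S\PP))/N
    [1,4] N   <
      [1,2] "cat" : NP\N
      [2,4] N\(NP\N)   >
        [2,3] "this" : (N\(NP\N))/S
        [3,4] "saw" : S
  [4,5] "liked" : S\PP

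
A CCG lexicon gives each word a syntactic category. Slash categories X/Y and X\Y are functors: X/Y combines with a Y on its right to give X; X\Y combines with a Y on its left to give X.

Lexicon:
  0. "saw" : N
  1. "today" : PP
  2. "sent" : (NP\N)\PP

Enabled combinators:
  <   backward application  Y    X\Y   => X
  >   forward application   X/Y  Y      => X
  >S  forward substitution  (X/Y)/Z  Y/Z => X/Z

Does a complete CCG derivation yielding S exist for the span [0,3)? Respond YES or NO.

NO

N PP (NP\N)\PP
CKY chart[0,3] = {NP}; S ∉ chart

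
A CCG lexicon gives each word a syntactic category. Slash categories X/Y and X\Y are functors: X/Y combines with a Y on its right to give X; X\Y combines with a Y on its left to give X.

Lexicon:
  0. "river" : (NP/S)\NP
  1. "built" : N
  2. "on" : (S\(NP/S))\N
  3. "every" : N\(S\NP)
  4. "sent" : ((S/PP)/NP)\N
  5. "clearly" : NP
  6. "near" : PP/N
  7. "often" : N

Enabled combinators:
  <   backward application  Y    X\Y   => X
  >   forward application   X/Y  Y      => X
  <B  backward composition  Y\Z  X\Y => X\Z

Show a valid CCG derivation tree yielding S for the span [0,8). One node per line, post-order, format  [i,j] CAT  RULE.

[0,8] S   >
  [0,6] S/PP   >
    [0,5] (S/PP)/NP   <
      [0,4] N   <
        [0,3] S\NP   <B
          [0,1] "river" : (NP/S)\NP
          [1,3] S\(NP/S)   <
            [1,2] "built" : N
            [2,3] "on" : (S\(NP/S))\N
        [3,4] "every" : N\(S\NP)
      [4,5] "sent" : ((S/PP)/NP)\N
    [5,6] "clearly" : NP
  [6,8] PP   >
    [6,7] "near" : PP/N
    [7,8] "often" : N

[0,1] (NP/S)\NP  lex  "river"
[1,2] N  lex  "built"
[2,3] (S\(NP/S))\N  lex  "on"
[1,3] S\(NP/S)  <  k=2
[0,3] S\NP  <B  k=1
[3,4] N\(S\NP)  lex  "every"
[0,4] N  <  k=3
[4,5] ((S/PP)/NP)\N  lex  "sent"
[0,5] (S/PP)/NP  <  k=4
[5,6] NP  lex  "clearly"
[0,6] S/PP  >  k=5
[6,7] PP/N  lex  "near"
[7,8] N  lex  "often"
[6,8] PP  >  k=7
[0,8] S  >  k=6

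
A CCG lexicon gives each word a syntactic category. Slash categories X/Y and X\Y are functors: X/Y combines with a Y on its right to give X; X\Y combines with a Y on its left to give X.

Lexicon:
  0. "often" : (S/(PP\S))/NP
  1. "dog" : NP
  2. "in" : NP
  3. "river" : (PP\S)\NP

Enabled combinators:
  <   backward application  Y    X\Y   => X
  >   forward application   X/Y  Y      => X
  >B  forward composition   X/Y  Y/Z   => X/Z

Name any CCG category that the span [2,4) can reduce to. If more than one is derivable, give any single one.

[0,4] S   >
  [0,2] S/(PP\S)   >
    [0,1] "often" : (S/(PP\S))/NP
    [1,2] "dog" : NP
  [2,4] PP\S   <
    [2,3] "in" : NP
    [3,4] "river" : (PP\S)\NP

PP\S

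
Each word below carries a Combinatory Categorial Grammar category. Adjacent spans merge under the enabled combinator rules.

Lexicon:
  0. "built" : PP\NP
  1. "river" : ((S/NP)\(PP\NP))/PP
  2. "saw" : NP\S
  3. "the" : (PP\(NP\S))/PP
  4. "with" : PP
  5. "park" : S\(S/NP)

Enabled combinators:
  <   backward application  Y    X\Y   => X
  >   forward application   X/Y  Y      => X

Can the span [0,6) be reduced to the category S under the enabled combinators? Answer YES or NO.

YES

[0,6] S   <
  [0,5] S/NP   <
    [0,1] "built" : PP\NP
    [1,5] (S/NP)\(PP\NP)   >
      [1,2] "river" : ((S/NP)\(PP\NP))/PP
      [2,5] PP   <
        [2,3] "saw" : NP\S
        [3,5] PP\(NP\S)   >
          [3,4] "the" : (PP\(NP\S))/PP
          [4,5] "with" : PP
  [5,6] "park" : S\(S/NP)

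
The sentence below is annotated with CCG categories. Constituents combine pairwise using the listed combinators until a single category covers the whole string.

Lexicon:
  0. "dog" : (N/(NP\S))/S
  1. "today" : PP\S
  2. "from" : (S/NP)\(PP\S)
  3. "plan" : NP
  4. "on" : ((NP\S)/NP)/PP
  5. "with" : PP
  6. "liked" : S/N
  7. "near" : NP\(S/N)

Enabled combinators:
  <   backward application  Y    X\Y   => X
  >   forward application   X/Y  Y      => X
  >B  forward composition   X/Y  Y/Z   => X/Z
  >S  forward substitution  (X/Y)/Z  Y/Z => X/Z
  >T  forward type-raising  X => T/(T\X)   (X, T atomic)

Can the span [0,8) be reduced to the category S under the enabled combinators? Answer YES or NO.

(N/(NP\S))/S PP\S (S/NP)\(PP\S) NP ((NP\S)/NP)/PP PP S/N NP\(S/N)
CKY chart[0,8] = {(N/(NP\S))/(S\NP), N, N/(NP\NP), N/(N\N), NP/(NP\N), PP/(PP\N), S/(S\N)}; S ∉ chart

NO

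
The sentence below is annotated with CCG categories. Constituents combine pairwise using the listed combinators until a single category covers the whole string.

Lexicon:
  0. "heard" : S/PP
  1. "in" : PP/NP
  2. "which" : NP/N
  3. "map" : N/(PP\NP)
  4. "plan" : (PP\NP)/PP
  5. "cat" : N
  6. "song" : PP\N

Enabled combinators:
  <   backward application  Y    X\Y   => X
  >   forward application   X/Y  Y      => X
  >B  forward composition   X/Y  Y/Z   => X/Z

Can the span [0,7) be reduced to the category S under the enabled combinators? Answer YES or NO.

YES

[0,7] S   >
  [0,3] S/N   >B
    [0,2] S/NP   >B
      [0,1] "heard" : S/PP
      [1,2] "in" : PP/NP
    [2,3] "which" : NP/N
  [3,7] N   >
    [3,4] "map" : N/(PP\NP)
    [4,7] PP\NP   >
      [4,5] "plan" : (PP\NP)/PP
      [5,7] PP   <
        [5,6] "cat" : N
        [6,7] "song" : PP\N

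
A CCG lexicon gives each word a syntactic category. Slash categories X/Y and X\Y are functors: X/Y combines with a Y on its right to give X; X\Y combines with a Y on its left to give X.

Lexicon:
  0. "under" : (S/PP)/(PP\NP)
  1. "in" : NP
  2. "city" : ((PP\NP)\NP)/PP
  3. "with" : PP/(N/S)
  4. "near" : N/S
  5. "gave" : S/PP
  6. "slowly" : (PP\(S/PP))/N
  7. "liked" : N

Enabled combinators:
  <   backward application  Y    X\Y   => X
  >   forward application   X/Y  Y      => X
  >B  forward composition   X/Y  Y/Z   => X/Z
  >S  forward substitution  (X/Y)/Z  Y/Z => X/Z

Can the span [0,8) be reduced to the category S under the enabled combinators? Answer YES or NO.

[0,8] S   >
  [0,5] S/PP   >
    [0,1] "under" : (S/PP)/(PP\NP)
    [1,5] PP\NP   <
      [1,2] "in" : NP
      [2,5] (PP\NP)\NP   >
        [2,3] "city" : ((PP\NP)\NP)/PP
        [3,5] PP   >
          [3,4] "with" : PP/(N/S)
          [4,5] "near" : N/S
  [5,8] PP   <
    [5,6] "gave" : S/PP
    [6,8] PP\(S/PP)   >
      [6,7] "slowly" : (PP\(S/PP))/N
      [7,8] "liked" : N

YES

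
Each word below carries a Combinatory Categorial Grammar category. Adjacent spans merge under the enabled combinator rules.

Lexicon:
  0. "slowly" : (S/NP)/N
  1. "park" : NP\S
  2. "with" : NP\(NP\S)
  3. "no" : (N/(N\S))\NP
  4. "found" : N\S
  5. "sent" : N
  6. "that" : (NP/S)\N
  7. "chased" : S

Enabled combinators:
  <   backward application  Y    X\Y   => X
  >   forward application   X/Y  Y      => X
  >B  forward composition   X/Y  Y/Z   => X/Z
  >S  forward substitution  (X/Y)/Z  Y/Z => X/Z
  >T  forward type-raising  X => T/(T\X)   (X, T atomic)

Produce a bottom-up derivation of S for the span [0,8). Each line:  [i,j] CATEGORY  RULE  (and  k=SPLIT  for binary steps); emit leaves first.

[0,1] (S/NP)/N  lex  "slowly"
[1,2] NP\S  lex  "park"
[2,3] NP\(NP\S)  lex  "with"
[1,3] NP  <  k=2
[3,4] (N/(N\S))\NP  lex  "no"
[1,4] N/(N\S)  <  k=3
[4,5] N\S  lex  "found"
[1,5] N  >  k=4
[0,5] S/NP  >  k=1
[5,6] N  lex  "sent"
[6,7] (NP/S)\N  lex  "that"
[5,7] NP/S  <  k=6
[7,8] S  lex  "chased"
[5,8] NP  >  k=7
[0,8] S  >  k=5

[0,8] S   >
  [0,5] S/NP   >
    [0,1] "slowly" : (S/NP)/N
    [1,5] N   >
      [1,4] N/(N\S)   <
        [1,3] NP   <
          [1,2] "park" : NP\S
          [2,3] "with" : NP\(NP\S)
        [3,4] "no" : (N/(N\S))\NP
      [4,5] "found" : N\S
  [5,8] NP   >
    [5,7] NP/S   <
      [5,6] "sent" : N
      [6,7] "that" : (NP/S)\N
    [7,8] "chased" : S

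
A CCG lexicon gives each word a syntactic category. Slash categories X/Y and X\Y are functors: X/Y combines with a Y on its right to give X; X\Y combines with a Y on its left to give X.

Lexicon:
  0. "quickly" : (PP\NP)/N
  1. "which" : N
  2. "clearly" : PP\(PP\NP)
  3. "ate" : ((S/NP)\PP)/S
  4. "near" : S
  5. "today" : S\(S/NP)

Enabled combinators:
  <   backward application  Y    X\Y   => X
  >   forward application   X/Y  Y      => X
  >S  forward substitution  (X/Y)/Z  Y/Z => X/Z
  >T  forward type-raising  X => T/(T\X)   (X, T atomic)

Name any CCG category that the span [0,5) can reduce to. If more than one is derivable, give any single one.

S/NP

[0,6] S   <
  [0,5] S/NP   <
    [0,3] PP   <
      [0,2] PP\NP   >
        [0,1] "quickly" : (PP\NP)/N
        [1,2] "which" : N
      [2,3] "clearly" : PP\(PP\NP)
    [3,5] (S/NP)\PP   >
      [3,4] "ate" : ((S/NP)\PP)/S
      [4,5] "near" : S
  [5,6] "today" : S\(S/NP)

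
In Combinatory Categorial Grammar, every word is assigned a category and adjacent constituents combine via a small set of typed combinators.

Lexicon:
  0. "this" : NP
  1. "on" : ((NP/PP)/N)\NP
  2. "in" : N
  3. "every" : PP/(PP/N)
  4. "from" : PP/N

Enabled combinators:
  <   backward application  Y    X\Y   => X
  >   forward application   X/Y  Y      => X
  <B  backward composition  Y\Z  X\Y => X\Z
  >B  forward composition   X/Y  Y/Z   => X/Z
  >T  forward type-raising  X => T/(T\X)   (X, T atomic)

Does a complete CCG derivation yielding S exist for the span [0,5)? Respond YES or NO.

NO

NP ((NP/PP)/N)\NP N PP/(PP/N) PP/N
CKY chart[0,5] = {N/(N\NP), NP, NP/(NP\NP), NP/(PP\PP), PP/(PP\NP), S/(S\NP)}; S ∉ chart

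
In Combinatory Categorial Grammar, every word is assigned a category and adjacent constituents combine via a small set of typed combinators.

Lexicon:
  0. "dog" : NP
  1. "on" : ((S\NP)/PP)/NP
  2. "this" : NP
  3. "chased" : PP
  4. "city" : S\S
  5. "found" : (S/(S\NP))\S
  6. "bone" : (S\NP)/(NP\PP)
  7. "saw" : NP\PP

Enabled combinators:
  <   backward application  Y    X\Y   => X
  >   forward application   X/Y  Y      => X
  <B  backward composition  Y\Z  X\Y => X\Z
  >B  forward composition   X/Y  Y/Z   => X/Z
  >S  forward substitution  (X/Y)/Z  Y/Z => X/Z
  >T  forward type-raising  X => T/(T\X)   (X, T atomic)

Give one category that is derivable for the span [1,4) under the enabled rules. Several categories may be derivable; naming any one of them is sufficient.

S\NP

[0,8] S   >
  [0,6] S/(S\NP)   <
    [0,5] S   <
      [0,1] "dog" : NP
      [1,5] S\NP   <B
        [1,4] S\NP   >
          [1,3] (S\NP)/PP   >
            [1,2] "on" : ((S\NP)/PP)/NP
            [2,3] "this" : NP
          [3,4] "chased" : PP
        [4,5] "city" : S\S
    [5,6] "found" : (S/(S\NP))\S
  [6,8] S\NP   >
    [6,7] "bone" : (S\NP)/(NP\PP)
    [7,8] "saw" : NP\PP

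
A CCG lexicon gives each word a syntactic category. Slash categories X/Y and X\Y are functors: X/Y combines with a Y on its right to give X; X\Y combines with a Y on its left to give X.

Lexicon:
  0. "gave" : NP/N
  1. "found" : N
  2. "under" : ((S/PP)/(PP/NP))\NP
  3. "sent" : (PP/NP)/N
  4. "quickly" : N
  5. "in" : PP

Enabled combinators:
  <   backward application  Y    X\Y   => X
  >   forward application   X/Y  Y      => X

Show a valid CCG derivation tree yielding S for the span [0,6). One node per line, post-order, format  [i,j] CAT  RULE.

[0,1] NP/N  lex  "gave"
[1,2] N  lex  "found"
[0,2] NP  >  k=1
[2,3] ((S/PP)/(PP/NP))\NP  lex  "under"
[0,3] (S/PP)/(PP/NP)  <  k=2
[3,4] (PP/NP)/N  lex  "sent"
[4,5] N  lex  "quickly"
[3,5] PP/NP  >  k=4
[0,5] S/PP  >  k=3
[5,6] PP  lex  "in"
[0,6] S  >  k=5

[0,6] S   >
  [0,5] S/PP   >
    [0,3] (S/PP)/(PP/NP)   <
      [0,2] NP   >
        [0,1] "gave" : NP/N
        [1,2] "found" : N
      [2,3] "under" : ((S/PP)/(PP/NP))\NP
    [3,5] PP/NP   >
      [3,4] "sent" : (PP/NP)/N
      [4,5] "quickly" : N
  [5,6] "in" : PP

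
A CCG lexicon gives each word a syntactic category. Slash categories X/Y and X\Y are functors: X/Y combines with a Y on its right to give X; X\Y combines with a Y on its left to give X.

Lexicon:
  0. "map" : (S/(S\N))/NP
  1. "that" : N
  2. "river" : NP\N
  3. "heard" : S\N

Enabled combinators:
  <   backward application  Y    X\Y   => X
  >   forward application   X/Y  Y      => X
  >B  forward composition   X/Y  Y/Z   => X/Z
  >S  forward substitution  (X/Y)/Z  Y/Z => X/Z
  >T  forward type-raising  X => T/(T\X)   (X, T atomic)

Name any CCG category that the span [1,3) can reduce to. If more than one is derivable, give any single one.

[0,4] S   >
  [0,3] S/(S\N)   >
    [0,1] "map" : (S/(S\N))/NP
    [1,3] NP   <
      [1,2] "that" : N
      [2,3] "river" : NP\N
  [3,4] "heard" : S\N

NP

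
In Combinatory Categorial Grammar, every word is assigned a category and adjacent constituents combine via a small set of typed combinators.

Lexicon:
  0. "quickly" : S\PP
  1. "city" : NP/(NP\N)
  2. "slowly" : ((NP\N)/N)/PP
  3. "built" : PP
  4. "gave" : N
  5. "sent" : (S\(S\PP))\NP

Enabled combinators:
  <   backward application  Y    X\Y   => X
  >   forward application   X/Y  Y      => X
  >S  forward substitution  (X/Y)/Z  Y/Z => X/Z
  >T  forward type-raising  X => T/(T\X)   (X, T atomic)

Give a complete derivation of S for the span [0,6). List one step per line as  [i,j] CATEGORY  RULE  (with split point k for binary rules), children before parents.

[0,1] S\PP  lex  "quickly"
[1,2] NP/(NP\N)  lex  "city"
[2,3] ((NP\N)/N)/PP  lex  "slowly"
[3,4] PP  lex  "built"
[2,4] (NP\N)/N  >  k=3
[4,5] N  lex  "gave"
[2,5] NP\N  >  k=4
[1,5] NP  >  k=2
[5,6] (S\(S\PP))\NP  lex  "sent"
[1,6] S\(S\PP)  <  k=5
[0,6] S  <  k=1

[0,6] S   <
  [0,1] "quickly" : S\PP
  [1,6] S\(S\PP)   <
    [1,5] NP   >
      [1,2] "city" : NP/(NP\N)
      [2,5] NP\N   >
        [2,4] (NP\N)/N   >
          [2,3] "slowly" : ((NP\N)/N)/PP
          [3,4] "built" : PP
        [4,5] "gave" : N
    [5,6] "sent" : (S\(S\PP))\NP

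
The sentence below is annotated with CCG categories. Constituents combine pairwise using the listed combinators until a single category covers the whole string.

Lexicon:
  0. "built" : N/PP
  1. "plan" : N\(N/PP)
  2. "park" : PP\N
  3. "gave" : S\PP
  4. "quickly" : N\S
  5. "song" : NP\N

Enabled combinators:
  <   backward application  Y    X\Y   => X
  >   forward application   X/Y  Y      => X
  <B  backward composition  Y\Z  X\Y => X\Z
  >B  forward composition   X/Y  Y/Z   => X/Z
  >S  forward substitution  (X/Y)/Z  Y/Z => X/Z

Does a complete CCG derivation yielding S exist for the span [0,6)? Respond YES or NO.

NO

N/PP N\(N/PP) PP\N S\PP N\S NP\N
CKY chart[0,6] = {NP}; S ∉ chart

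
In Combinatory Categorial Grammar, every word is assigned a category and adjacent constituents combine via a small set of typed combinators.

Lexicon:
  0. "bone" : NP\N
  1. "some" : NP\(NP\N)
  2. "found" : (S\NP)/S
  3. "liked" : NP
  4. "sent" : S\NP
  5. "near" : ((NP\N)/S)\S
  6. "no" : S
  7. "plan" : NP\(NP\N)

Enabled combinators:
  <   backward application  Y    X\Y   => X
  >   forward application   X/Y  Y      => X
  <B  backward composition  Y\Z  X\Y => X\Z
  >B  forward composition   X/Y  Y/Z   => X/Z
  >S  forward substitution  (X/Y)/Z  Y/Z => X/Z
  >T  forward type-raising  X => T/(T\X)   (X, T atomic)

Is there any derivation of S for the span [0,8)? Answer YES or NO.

NP\N NP\(NP\N) (S\NP)/S NP S\NP ((NP\N)/S)\S S NP\(NP\N)
CKY chart[0,8] = {N/(N\NP), NP, NP/(NP\NP), PP/(PP\NP), S/(S\NP)}; S ∉ chart

NO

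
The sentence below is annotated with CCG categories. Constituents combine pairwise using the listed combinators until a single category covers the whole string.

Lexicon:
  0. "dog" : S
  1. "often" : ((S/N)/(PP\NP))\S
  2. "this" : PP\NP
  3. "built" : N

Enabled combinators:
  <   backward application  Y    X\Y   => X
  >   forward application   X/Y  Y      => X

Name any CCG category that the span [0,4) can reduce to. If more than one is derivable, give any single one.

[0,4] S   >
  [0,3] S/N   >
    [0,2] (S/N)/(PP\NP)   <
      [0,1] "dog" : S
      [1,2] "often" : ((S/N)/(PP\NP))\S
    [2,3] "this" : PP\NP
  [3,4] "built" : N

S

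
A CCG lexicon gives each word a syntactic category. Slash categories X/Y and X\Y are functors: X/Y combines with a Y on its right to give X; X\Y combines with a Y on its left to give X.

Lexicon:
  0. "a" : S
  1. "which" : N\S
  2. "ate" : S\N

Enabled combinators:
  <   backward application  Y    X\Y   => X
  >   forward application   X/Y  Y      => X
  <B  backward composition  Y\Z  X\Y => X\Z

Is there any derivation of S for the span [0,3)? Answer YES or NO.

[0,3] S   <
  [0,2] N   <
    [0,1] "a" : S
    [1,2] "which" : N\S
  [2,3] "ate" : S\N

YES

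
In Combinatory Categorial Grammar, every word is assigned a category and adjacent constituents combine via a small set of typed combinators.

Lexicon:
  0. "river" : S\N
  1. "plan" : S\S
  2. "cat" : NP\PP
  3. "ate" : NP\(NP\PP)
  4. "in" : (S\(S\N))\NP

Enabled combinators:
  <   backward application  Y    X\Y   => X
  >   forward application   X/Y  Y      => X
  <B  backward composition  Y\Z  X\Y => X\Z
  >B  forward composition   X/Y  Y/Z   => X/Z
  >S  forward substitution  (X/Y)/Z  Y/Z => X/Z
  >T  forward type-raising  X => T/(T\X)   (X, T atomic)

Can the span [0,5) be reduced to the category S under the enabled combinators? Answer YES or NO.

YES

[0,5] S   <
  [0,2] S\N   <B
    [0,1] "river" : S\N
    [1,2] "plan" : S\S
  [2,5] S\(S\N)   <
    [2,4] NP   <
      [2,3] "cat" : NP\PP
      [3,4] "ate" : NP\(NP\PP)
    [4,5] "in" : (S\(S\N))\NP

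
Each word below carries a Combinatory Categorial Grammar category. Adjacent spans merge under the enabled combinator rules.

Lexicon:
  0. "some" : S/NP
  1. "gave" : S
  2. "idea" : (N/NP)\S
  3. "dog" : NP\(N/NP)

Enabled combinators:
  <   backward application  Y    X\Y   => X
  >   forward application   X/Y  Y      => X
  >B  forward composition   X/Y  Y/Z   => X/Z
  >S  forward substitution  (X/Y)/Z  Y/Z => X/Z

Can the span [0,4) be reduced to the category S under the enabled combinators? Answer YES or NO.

YES

[0,4] S   >
  [0,1] "some" : S/NP
  [1,4] NP   <
    [1,3] N/NP   <
      [1,2] "gave" : S
      [2,3] "idea" : (N/NP)\S
    [3,4] "dog" : NP\(N/NP)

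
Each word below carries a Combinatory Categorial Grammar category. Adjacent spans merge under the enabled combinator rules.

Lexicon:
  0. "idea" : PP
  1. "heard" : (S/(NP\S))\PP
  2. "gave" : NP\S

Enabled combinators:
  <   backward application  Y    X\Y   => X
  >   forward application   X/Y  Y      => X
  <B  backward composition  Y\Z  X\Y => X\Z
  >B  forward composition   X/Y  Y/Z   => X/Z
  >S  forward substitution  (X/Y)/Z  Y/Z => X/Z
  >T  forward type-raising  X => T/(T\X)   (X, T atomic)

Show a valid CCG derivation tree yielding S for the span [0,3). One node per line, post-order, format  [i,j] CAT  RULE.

[0,3] S   >
  [0,2] S/(NP\S)   <
    [0,1] "idea" : PP
    [1,2] "heard" : (S/(NP\S))\PP
  [2,3] "gave" : NP\S

[0,1] PP  lex  "idea"
[1,2] (S/(NP\S))\PP  lex  "heard"
[0,2] S/(NP\S)  <  k=1
[2,3] NP\S  lex  "gave"
[0,3] S  >  k=2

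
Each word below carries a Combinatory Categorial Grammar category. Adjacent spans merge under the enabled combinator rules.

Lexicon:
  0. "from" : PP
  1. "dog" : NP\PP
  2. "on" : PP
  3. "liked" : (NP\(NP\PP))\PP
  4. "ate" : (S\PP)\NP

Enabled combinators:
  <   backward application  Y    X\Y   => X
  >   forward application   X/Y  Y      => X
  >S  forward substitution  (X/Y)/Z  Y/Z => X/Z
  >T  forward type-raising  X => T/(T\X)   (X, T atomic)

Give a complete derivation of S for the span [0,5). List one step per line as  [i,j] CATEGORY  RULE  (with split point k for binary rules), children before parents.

[0,5] S   >
  [0,1] S/(S\PP)   >T
    [0,1] "from" : PP
  [1,5] S\PP   <
    [1,4] NP   <
      [1,2] "dog" : NP\PP
      [2,4] NP\(NP\PP)   <
        [2,3] "on" : PP
        [3,4] "liked" : (NP\(NP\PP))\PP
    [4,5] "ate" : (S\PP)\NP

[0,1] PP  lex  "from"
[0,1] S/(S\PP)  >T
[1,2] NP\PP  lex  "dog"
[2,3] PP  lex  "on"
[3,4] (NP\(NP\PP))\PP  lex  "liked"
[2,4] NP\(NP\PP)  <  k=3
[1,4] NP  <  k=2
[4,5] (S\PP)\NP  lex  "ate"
[1,5] S\PP  <  k=4
[0,5] S  >  k=1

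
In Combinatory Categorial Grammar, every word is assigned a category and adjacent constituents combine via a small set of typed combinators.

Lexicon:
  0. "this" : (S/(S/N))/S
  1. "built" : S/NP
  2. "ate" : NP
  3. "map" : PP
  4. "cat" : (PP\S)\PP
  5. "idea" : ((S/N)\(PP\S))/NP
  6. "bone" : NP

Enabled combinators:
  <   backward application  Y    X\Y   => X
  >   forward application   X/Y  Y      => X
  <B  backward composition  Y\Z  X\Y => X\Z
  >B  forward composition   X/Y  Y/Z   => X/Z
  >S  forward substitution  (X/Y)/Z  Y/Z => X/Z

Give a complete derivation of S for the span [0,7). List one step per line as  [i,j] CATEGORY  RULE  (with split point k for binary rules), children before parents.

[0,7] S   >
  [0,3] S/(S/N)   >
    [0,1] "this" : (S/(S/N))/S
    [1,3] S   >
      [1,2] "built" : S/NP
      [2,3] "ate" : NP
  [3,7] S/N   <
    [3,5] PP\S   <
      [3,4] "map" : PP
      [4,5] "cat" : (PP\S)\PP
    [5,7] (S/N)\(PP\S)   >
      [5,6] "idea" : ((S/N)\(PP\S))/NP
      [6,7] "bone" : NP

[0,1] (S/(S/N))/S  lex  "this"
[1,2] S/NP  lex  "built"
[2,3] NP  lex  "ate"
[1,3] S  >  k=2
[0,3] S/(S/N)  >  k=1
[3,4] PP  lex  "map"
[4,5] (PP\S)\PP  lex  "cat"
[3,5] PP\S  <  k=4
[5,6] ((S/N)\(PP\S))/NP  lex  "idea"
[6,7] NP  lex  "bone"
[5,7] (S/N)\(PP\S)  >  k=6
[3,7] S/N  <  k=5
[0,7] S  >  k=3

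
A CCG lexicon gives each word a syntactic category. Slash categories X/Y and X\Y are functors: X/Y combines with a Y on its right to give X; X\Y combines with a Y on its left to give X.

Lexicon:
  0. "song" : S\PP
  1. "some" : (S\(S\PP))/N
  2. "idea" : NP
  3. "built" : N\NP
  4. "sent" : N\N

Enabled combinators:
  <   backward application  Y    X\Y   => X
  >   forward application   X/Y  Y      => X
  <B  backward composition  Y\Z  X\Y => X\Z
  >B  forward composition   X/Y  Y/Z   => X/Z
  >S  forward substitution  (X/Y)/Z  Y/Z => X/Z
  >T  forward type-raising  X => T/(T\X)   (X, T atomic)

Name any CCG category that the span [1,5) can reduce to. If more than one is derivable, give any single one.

[0,5] S   <
  [0,1] "song" : S\PP
  [1,5] S\(S\PP)   >
    [1,2] "some" : (S\(S\PP))/N
    [2,5] N   >
      [2,3] N/(N\NP)   >T
        [2,3] "idea" : NP
      [3,5] N\NP   <B
        [3,4] "built" : N\NP
        [4,5] "sent" : N\N

S\(S\PP)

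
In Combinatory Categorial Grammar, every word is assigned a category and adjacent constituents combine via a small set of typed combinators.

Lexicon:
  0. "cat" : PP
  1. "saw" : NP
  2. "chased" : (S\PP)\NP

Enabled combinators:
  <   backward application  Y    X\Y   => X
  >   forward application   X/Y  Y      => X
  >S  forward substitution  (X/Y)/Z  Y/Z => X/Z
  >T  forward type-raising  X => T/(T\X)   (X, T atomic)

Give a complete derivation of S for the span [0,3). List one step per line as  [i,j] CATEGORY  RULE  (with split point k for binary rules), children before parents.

[0,1] PP  lex  "cat"
[1,2] NP  lex  "saw"
[2,3] (S\PP)\NP  lex  "chased"
[1,3] S\PP  <  k=2
[0,3] S  <  k=1

[0,3] S   <
  [0,1] "cat" : PP
  [1,3] S\PP   <
    [1,2] "saw" : NP
    [2,3] "chased" : (S\PP)\NP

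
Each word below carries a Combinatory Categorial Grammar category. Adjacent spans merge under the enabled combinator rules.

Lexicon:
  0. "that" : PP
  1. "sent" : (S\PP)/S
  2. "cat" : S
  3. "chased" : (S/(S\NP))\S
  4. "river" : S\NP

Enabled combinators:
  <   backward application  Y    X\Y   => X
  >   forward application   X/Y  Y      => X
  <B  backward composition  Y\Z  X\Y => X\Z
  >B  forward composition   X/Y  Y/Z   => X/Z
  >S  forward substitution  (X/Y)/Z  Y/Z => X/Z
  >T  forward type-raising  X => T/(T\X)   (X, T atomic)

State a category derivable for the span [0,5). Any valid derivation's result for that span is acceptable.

[0,5] S   >
  [0,4] S/(S\NP)   <
    [0,3] S   <
      [0,1] "that" : PP
      [1,3] S\PP   >
        [1,2] "sent" : (S\PP)/S
        [2,3] "cat" : S
    [3,4] "chased" : (S/(S\NP))\S
  [4,5] "river" : S\NP

S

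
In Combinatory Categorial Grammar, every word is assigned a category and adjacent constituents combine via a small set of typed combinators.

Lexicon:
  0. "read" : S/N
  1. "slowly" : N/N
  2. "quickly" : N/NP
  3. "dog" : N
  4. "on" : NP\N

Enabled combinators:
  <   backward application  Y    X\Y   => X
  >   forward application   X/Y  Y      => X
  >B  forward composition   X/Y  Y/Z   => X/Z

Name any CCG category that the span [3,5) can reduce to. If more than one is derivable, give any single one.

[0,5] S   >
  [0,2] S/N   >B
    [0,1] "read" : S/N
    [1,2] "slowly" : N/N
  [2,5] N   >
    [2,3] "quickly" : N/NP
    [3,5] NP   <
      [3,4] "dog" : N
      [4,5] "on" : NP\N

NP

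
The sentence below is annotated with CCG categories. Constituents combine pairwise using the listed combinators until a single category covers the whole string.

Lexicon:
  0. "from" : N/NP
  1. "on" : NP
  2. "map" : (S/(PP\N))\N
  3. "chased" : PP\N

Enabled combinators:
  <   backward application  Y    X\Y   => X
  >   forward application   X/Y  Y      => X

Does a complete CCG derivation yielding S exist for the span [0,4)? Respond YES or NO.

[0,4] S   >
  [0,3] S/(PP\N)   <
    [0,2] N   >
      [0,1] "from" : N/NP
      [1,2] "on" : NP
    [2,3] "map" : (S/(PP\N))\N
  [3,4] "chased" : PP\N

YES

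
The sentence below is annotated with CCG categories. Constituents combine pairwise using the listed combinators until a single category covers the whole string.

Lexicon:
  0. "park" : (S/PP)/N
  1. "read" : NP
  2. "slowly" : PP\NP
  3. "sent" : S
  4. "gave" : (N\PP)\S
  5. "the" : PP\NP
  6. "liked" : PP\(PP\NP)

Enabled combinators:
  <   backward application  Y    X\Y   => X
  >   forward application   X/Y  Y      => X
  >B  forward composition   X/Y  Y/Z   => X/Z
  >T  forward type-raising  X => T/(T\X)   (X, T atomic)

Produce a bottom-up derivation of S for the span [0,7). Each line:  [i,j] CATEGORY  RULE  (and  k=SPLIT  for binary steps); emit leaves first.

[0,1] (S/PP)/N  lex  "park"
[1,2] NP  lex  "read"
[2,3] PP\NP  lex  "slowly"
[1,3] PP  <  k=2
[3,4] S  lex  "sent"
[4,5] (N\PP)\S  lex  "gave"
[3,5] N\PP  <  k=4
[1,5] N  <  k=3
[0,5] S/PP  >  k=1
[5,6] PP\NP  lex  "the"
[6,7] PP\(PP\NP)  lex  "liked"
[5,7] PP  <  k=6
[0,7] S  >  k=5

[0,7] S   >
  [0,5] S/PP   >
    [0,1] "park" : (S/PP)/N
    [1,5] N   <
      [1,3] PP   <
        [1,2] "read" : NP
        [2,3] "slowly" : PP\NP
      [3,5] N\PP   <
        [3,4] "sent" : S
        [4,5] "gave" : (N\PP)\S
  [5,7] PP   <
    [5,6] "the" : PP\NP
    [6,7] "liked" : PP\(PP\NP)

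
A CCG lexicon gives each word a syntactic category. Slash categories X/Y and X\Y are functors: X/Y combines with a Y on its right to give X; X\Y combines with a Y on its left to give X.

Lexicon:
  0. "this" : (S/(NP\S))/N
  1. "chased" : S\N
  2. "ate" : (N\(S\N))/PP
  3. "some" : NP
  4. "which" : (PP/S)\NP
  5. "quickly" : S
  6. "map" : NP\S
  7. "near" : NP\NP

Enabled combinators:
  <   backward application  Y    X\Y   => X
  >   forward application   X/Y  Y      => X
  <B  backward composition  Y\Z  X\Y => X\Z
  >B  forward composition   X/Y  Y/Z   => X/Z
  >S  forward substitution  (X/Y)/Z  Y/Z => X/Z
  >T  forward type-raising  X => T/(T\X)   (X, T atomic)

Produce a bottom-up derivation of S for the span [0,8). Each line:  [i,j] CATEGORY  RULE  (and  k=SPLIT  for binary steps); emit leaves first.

[0,8] S   >
  [0,6] S/(NP\S)   >
    [0,1] "this" : (S/(NP\S))/N
    [1,6] N   <
      [1,2] "chased" : S\N
      [2,6] N\(S\N)   >
        [2,3] "ate" : (N\(S\N))/PP
        [3,6] PP   >
          [3,5] PP/S   <
            [3,4] "some" : NP
            [4,5] "which" : (PP/S)\NP
          [5,6] "quickly" : S
  [6,8] NP\S   <B
    [6,7] "map" : NP\S
    [7,8] "near" : NP\NP

[0,1] (S/(NP\S))/N  lex  "this"
[1,2] S\N  lex  "chased"
[2,3] (N\(S\N))/PP  lex  "ate"
[3,4] NP  lex  "some"
[4,5] (PP/S)\NP  lex  "which"
[3,5] PP/S  <  k=4
[5,6] S  lex  "quickly"
[3,6] PP  >  k=5
[2,6] N\(S\N)  >  k=3
[1,6] N  <  k=2
[0,6] S/(NP\S)  >  k=1
[6,7] NP\S  lex  "map"
[7,8] NP\NP  lex  "near"
[6,8] NP\S  <B  k=7
[0,8] S  >  k=6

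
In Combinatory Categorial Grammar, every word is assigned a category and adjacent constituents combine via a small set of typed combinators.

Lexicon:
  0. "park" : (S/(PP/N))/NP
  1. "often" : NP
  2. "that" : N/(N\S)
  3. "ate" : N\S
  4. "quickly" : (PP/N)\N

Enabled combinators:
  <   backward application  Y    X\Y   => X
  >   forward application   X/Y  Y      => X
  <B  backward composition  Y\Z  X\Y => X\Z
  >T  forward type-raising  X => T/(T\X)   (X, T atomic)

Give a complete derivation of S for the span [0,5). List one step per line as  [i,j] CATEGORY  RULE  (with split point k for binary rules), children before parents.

[0,5] S   >
  [0,2] S/(PP/N)   >
    [0,1] "park" : (S/(PP/N))/NP
    [1,2] "often" : NP
  [2,5] PP/N   <
    [2,4] N   >
      [2,3] "that" : N/(N\S)
      [3,4] "ate" : N\S
    [4,5] "quickly" : (PP/N)\N

[0,1] (S/(PP/N))/NP  lex  "park"
[1,2] NP  lex  "often"
[0,2] S/(PP/N)  >  k=1
[2,3] N/(N\S)  lex  "that"
[3,4] N\S  lex  "ate"
[2,4] N  >  k=3
[4,5] (PP/N)\N  lex  "quickly"
[2,5] PP/N  <  k=4
[0,5] S  >  k=2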